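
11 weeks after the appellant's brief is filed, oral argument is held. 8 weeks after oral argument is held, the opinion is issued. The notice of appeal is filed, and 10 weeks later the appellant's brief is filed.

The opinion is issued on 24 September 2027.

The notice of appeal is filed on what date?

The opinion is issued: Sep 24, 2027.
Oral argument is held: Sep 24, 2027 − 8 weeks = Jul 30, 2027.
The appellant's brief is filed: Jul 30, 2027 − 11 weeks = May 14, 2027.
The notice of appeal is filed: May 14, 2027 − 10 weeks = Mar 5, 2027.

5 March 2027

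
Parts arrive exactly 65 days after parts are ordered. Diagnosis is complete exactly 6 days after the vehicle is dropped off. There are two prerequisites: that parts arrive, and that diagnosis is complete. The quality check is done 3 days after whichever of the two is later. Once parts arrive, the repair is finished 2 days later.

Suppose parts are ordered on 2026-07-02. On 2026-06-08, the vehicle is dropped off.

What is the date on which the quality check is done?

2026-09-08

Parts are ordered: Jul 2, 2026.
Parts arrive: Jul 2, 2026 + 65 days = Sep 5, 2026.
The vehicle is dropped off: Jun 8, 2026.
Diagnosis is complete: Jun 8, 2026 + 6 days = Jun 14, 2026.
Both prerequisites met — parts arrive (Sep 5, 2026), diagnosis is complete (Jun 14, 2026); the later is Sep 5, 2026.
The quality check is done: Sep 5, 2026 + 3 days = Sep 8, 2026.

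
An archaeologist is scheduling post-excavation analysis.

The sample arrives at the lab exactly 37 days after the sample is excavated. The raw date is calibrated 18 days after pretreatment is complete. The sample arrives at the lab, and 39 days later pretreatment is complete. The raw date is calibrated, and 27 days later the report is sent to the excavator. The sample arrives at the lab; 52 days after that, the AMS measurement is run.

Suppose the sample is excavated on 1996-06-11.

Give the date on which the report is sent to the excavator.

1996-10-10

The sample is excavated: Jun 11, 1996.
The sample arrives at the lab: Jun 11, 1996 + 37 days = Jul 18, 1996.
Pretreatment is complete: Jul 18, 1996 + 39 days = Aug 26, 1996.
The raw date is calibrated: Aug 26, 1996 + 18 days = Sep 13, 1996.
The report is sent to the excavator: Sep 13, 1996 + 27 days = Oct 10, 1996.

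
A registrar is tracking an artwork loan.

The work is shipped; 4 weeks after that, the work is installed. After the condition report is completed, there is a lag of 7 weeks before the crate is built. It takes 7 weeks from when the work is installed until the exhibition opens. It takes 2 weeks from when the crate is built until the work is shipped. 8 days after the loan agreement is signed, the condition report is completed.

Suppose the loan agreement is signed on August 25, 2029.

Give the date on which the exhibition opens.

The loan agreement is signed: Aug 25, 2029.
The condition report is completed: Aug 25, 2029 + 8 days = Sep 2, 2029.
The crate is built: Sep 2, 2029 + 7 weeks = Oct 21, 2029.
The work is shipped: Oct 21, 2029 + 2 weeks = Nov 4, 2029.
The work is installed: Nov 4, 2029 + 4 weeks = Dec 2, 2029.
The exhibition opens: Dec 2, 2029 + 7 weeks = Jan 20, 2030.

January 20, 2030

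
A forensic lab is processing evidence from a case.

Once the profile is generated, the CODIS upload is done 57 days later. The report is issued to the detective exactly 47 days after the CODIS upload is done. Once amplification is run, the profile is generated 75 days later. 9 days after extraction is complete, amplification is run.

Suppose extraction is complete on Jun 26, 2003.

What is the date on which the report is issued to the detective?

Extraction is complete: Jun 26, 2003.
Amplification is run: Jun 26, 2003 + 9 days = Jul 5, 2003.
The profile is generated: Jul 5, 2003 + 75 days = Sep 18, 2003.
The CODIS upload is done: Sep 18, 2003 + 57 days = Nov 14, 2003.
The report is issued to the detective: Nov 14, 2003 + 47 days = Dec 31, 2003.

Dec 31, 2003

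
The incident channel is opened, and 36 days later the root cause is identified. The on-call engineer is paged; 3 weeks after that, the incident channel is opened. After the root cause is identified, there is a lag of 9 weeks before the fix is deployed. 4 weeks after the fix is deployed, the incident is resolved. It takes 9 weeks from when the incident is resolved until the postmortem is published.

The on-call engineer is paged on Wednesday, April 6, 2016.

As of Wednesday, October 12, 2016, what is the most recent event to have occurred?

The on-call engineer is paged: Apr 6, 2016.
The incident channel is opened: Apr 6, 2016 + 3 weeks = Apr 27, 2016.
The root cause is identified: Apr 27, 2016 + 36 days = Jun 2, 2016.
The fix is deployed: Jun 2, 2016 + 9 weeks = Aug 4, 2016.
The incident is resolved: Aug 4, 2016 + 4 weeks = Sep 1, 2016.
The postmortem is published: Sep 1, 2016 + 9 weeks = Nov 3, 2016.
Oct 12, 2016 falls between when the incident is resolved (Sep 1, 2016) and when the postmortem is published (Nov 3, 2016).

The incident is resolved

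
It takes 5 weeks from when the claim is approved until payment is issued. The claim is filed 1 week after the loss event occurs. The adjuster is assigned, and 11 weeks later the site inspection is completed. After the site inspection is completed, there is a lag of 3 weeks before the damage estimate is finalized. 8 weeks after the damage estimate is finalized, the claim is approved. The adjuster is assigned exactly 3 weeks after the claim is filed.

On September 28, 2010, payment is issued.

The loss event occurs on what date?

Payment is issued: Sep 28, 2010.
The claim is approved: Sep 28, 2010 − 5 weeks = Aug 24, 2010.
The damage estimate is finalized: Aug 24, 2010 − 8 weeks = Jun 29, 2010.
The site inspection is completed: Jun 29, 2010 − 3 weeks = Jun 8, 2010.
The adjuster is assigned: Jun 8, 2010 − 11 weeks = Mar 23, 2010.
The claim is filed: Mar 23, 2010 − 3 weeks = Mar 2, 2010.
The loss event occurs: Mar 2, 2010 − 1 week = Feb 23, 2010.

February 23, 2010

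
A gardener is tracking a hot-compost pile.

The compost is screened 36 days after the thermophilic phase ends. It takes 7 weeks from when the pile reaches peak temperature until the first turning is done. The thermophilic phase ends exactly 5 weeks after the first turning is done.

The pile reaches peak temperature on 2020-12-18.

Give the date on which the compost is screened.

The pile reaches peak temperature: Dec 18, 2020.
The first turning is done: Dec 18, 2020 + 7 weeks = Feb 5, 2021.
The thermophilic phase ends: Feb 5, 2021 + 5 weeks = Mar 12, 2021.
The compost is screened: Mar 12, 2021 + 36 days = Apr 17, 2021.

2021-04-17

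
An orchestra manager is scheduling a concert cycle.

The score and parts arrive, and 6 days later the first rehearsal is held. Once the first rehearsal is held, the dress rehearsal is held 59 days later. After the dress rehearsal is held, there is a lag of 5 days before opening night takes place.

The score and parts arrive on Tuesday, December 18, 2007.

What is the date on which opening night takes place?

The score and parts arrive: Dec 18, 2007.
The first rehearsal is held: Dec 18, 2007 + 6 days = Dec 24, 2007.
The dress rehearsal is held: Dec 24, 2007 + 59 days = Feb 21, 2008.
Opening night takes place: Feb 21, 2008 + 5 days = Feb 26, 2008.

Tuesday, February 26, 2008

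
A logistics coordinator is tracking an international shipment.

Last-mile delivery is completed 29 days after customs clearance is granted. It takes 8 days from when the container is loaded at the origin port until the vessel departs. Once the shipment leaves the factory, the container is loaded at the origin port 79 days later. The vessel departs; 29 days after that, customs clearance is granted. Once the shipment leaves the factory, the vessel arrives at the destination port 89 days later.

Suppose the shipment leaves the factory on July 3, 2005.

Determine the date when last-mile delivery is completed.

November 25, 2005

The shipment leaves the factory: Jul 3, 2005.
The container is loaded at the origin port: Jul 3, 2005 + 79 days = Sep 20, 2005.
The vessel departs: Sep 20, 2005 + 8 days = Sep 28, 2005.
Customs clearance is granted: Sep 28, 2005 + 29 days = Oct 27, 2005.
Last-mile delivery is completed: Oct 27, 2005 + 29 days = Nov 25, 2005.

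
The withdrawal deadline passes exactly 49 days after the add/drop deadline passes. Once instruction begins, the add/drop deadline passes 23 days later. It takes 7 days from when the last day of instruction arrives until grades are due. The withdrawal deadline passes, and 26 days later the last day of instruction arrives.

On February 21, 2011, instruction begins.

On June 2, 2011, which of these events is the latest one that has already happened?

Instruction begins: Feb 21, 2011.
The add/drop deadline passes: Feb 21, 2011 + 23 days = Mar 16, 2011.
The withdrawal deadline passes: Mar 16, 2011 + 49 days = May 4, 2011.
The last day of instruction arrives: May 4, 2011 + 26 days = May 30, 2011.
Grades are due: May 30, 2011 + 7 days = Jun 6, 2011.
Jun 2, 2011 falls between when the last day of instruction arrives (May 30, 2011) and when grades are due (Jun 6, 2011).

The last day of instruction arrives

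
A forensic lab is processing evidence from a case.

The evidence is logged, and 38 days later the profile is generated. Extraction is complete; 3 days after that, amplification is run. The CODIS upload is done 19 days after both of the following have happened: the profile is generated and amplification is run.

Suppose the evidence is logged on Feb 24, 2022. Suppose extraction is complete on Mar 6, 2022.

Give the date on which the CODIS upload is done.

Apr 22, 2022

The evidence is logged: Feb 24, 2022.
The profile is generated: Feb 24, 2022 + 38 days = Apr 3, 2022.
Extraction is complete: Mar 6, 2022.
Amplification is run: Mar 6, 2022 + 3 days = Mar 9, 2022.
Both prerequisites met — the profile is generated (Apr 3, 2022), amplification is run (Mar 9, 2022); the later is Apr 3, 2022.
The CODIS upload is done: Apr 3, 2022 + 19 days = Apr 22, 2022.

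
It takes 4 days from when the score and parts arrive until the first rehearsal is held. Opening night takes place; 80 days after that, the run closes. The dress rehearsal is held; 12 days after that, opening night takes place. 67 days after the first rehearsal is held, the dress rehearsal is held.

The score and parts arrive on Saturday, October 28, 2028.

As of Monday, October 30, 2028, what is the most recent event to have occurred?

The score and parts arrive: Oct 28, 2028.
The first rehearsal is held: Oct 28, 2028 + 4 days = Nov 1, 2028.
The dress rehearsal is held: Nov 1, 2028 + 67 days = Jan 7, 2029.
Opening night takes place: Jan 7, 2029 + 12 days = Jan 19, 2029.
The run closes: Jan 19, 2029 + 80 days = Apr 9, 2029.
Oct 30, 2028 falls between when the score and parts arrive (Oct 28, 2028) and when the first rehearsal is held (Nov 1, 2028).

The score and parts arrive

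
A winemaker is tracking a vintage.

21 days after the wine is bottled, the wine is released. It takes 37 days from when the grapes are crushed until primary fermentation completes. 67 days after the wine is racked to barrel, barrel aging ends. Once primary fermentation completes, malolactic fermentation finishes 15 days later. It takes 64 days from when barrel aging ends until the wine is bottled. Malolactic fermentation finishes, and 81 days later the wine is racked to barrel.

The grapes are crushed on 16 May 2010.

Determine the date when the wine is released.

25 February 2011

The grapes are crushed: May 16, 2010.
Primary fermentation completes: May 16, 2010 + 37 days = Jun 22, 2010.
Malolactic fermentation finishes: Jun 22, 2010 + 15 days = Jul 7, 2010.
The wine is racked to barrel: Jul 7, 2010 + 81 days = Sep 26, 2010.
Barrel aging ends: Sep 26, 2010 + 67 days = Dec 2, 2010.
The wine is bottled: Dec 2, 2010 + 64 days = Feb 4, 2011.
The wine is released: Feb 4, 2011 + 21 days = Feb 25, 2011.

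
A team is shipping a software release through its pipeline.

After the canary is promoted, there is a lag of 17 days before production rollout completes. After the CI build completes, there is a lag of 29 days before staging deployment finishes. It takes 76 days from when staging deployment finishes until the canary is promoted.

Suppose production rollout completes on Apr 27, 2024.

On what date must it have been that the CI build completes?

Production rollout completes: Apr 27, 2024.
The canary is promoted: Apr 27, 2024 − 17 days = Apr 10, 2024.
Staging deployment finishes: Apr 10, 2024 − 76 days = Jan 25, 2024.
The CI build completes: Jan 25, 2024 − 29 days = Dec 27, 2023.

Dec 27, 2023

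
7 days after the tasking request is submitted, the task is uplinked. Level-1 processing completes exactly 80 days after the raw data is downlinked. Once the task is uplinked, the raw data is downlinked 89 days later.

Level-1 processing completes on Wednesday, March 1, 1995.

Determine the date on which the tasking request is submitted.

Level-1 processing completes: Mar 1, 1995.
The raw data is downlinked: Mar 1, 1995 − 80 days = Dec 11, 1994.
The task is uplinked: Dec 11, 1994 − 89 days = Sep 13, 1994.
The tasking request is submitted: Sep 13, 1994 − 7 days = Sep 6, 1994.

Tuesday, September 6, 1994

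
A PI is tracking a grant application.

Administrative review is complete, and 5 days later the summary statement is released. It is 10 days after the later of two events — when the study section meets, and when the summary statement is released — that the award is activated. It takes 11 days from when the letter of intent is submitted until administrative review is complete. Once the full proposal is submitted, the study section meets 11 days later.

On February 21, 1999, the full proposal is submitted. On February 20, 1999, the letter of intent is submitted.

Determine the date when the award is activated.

The full proposal is submitted: Feb 21, 1999.
The study section meets: Feb 21, 1999 + 11 days = Mar 4, 1999.
The letter of intent is submitted: Feb 20, 1999.
Administrative review is complete: Feb 20, 1999 + 11 days = Mar 3, 1999.
The summary statement is released: Mar 3, 1999 + 5 days = Mar 8, 1999.
Both prerequisites met — the study section meets (Mar 4, 1999), the summary statement is released (Mar 8, 1999); the later is Mar 8, 1999.
The award is activated: Mar 8, 1999 + 10 days = Mar 18, 1999.

March 18, 1999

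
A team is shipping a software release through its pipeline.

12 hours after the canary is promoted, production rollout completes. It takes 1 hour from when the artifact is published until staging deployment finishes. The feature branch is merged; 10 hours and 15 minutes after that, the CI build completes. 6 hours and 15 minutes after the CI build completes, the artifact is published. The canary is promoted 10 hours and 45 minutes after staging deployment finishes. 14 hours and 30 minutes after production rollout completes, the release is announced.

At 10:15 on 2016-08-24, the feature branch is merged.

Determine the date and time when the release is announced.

17:00 on 2016-08-26

The feature branch is merged: 10:15 Aug 24, 2016.
The CI build completes: 10:15 Aug 24, 2016 + 10h15m = 20:30 Aug 24, 2016.
The artifact is published: 20:30 Aug 24, 2016 + 6h15m = 02:45 Aug 25, 2016.
Staging deployment finishes: 02:45 Aug 25, 2016 + 1h = 03:45 Aug 25, 2016.
The canary is promoted: 03:45 Aug 25, 2016 + 10h45m = 14:30 Aug 25, 2016.
Production rollout completes: 14:30 Aug 25, 2016 + 12h = 02:30 Aug 26, 2016.
The release is announced: 02:30 Aug 26, 2016 + 14h30m = 17:00 Aug 26, 2016.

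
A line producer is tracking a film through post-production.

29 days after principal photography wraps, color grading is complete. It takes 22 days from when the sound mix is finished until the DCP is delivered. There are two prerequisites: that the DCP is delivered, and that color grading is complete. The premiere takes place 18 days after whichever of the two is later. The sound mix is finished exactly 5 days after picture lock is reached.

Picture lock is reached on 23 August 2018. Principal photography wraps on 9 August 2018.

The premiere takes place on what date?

Picture lock is reached: Aug 23, 2018.
The sound mix is finished: Aug 23, 2018 + 5 days = Aug 28, 2018.
The DCP is delivered: Aug 28, 2018 + 22 days = Sep 19, 2018.
Principal photography wraps: Aug 9, 2018.
Color grading is complete: Aug 9, 2018 + 29 days = Sep 7, 2018.
Both prerequisites met — the DCP is delivered (Sep 19, 2018), color grading is complete (Sep 7, 2018); the later is Sep 19, 2018.
The premiere takes place: Sep 19, 2018 + 18 days = Oct 7, 2018.

7 October 2018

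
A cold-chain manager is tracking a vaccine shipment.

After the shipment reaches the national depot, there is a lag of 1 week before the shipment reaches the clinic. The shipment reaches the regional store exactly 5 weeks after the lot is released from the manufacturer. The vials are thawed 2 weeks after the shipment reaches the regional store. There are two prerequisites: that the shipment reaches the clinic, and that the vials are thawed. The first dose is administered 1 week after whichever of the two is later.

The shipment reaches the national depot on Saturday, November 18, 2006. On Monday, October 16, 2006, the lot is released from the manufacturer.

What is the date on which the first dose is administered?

The shipment reaches the national depot: Nov 18, 2006.
The shipment reaches the clinic: Nov 18, 2006 + 1 week = Nov 25, 2006.
The lot is released from the manufacturer: Oct 16, 2006.
The shipment reaches the regional store: Oct 16, 2006 + 5 weeks = Nov 20, 2006.
The vials are thawed: Nov 20, 2006 + 2 weeks = Dec 4, 2006.
Both prerequisites met — the shipment reaches the clinic (Nov 25, 2006), the vials are thawed (Dec 4, 2006); the later is Dec 4, 2006.
The first dose is administered: Dec 4, 2006 + 1 week = Dec 11, 2006.

Monday, December 11, 2006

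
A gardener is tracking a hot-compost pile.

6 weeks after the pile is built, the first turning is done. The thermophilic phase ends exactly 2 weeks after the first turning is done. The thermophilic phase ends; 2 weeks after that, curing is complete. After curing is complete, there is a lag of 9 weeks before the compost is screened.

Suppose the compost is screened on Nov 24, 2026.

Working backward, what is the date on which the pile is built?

Jul 14, 2026

The compost is screened: Nov 24, 2026.
Curing is complete: Nov 24, 2026 − 9 weeks = Sep 22, 2026.
The thermophilic phase ends: Sep 22, 2026 − 2 weeks = Sep 8, 2026.
The first turning is done: Sep 8, 2026 − 2 weeks = Aug 25, 2026.
The pile is built: Aug 25, 2026 − 6 weeks = Jul 14, 2026.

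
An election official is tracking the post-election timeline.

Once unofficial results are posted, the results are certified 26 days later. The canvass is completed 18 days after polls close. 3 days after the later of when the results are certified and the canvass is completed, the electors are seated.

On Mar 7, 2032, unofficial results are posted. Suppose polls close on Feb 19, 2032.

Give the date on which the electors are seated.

Apr 5, 2032

Unofficial results are posted: Mar 7, 2032.
The results are certified: Mar 7, 2032 + 26 days = Apr 2, 2032.
Polls close: Feb 19, 2032.
The canvass is completed: Feb 19, 2032 + 18 days = Mar 8, 2032.
Both prerequisites met — the results are certified (Apr 2, 2032), the canvass is completed (Mar 8, 2032); the later is Apr 2, 2032.
The electors are seated: Apr 2, 2032 + 3 days = Apr 5, 2032.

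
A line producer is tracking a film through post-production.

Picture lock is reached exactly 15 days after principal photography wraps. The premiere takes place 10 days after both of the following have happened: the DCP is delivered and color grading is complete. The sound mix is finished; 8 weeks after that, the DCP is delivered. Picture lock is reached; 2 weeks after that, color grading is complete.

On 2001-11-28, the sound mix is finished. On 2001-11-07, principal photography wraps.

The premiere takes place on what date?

2002-02-02

The sound mix is finished: Nov 28, 2001.
The DCP is delivered: Nov 28, 2001 + 8 weeks = Jan 23, 2002.
Principal photography wraps: Nov 7, 2001.
Picture lock is reached: Nov 7, 2001 + 15 days = Nov 22, 2001.
Color grading is complete: Nov 22, 2001 + 2 weeks = Dec 6, 2001.
Both prerequisites met — the DCP is delivered (Jan 23, 2002), color grading is complete (Dec 6, 2001); the later is Jan 23, 2002.
The premiere takes place: Jan 23, 2002 + 10 days = Feb 2, 2002.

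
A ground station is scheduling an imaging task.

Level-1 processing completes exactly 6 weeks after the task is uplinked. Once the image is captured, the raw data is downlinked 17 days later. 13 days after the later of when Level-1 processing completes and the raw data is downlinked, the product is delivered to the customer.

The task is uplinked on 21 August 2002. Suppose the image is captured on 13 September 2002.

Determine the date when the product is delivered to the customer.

The task is uplinked: Aug 21, 2002.
Level-1 processing completes: Aug 21, 2002 + 6 weeks = Oct 2, 2002.
The image is captured: Sep 13, 2002.
The raw data is downlinked: Sep 13, 2002 + 17 days = Sep 30, 2002.
Both prerequisites met — Level-1 processing completes (Oct 2, 2002), the raw data is downlinked (Sep 30, 2002); the later is Oct 2, 2002.
The product is delivered to the customer: Oct 2, 2002 + 13 days = Oct 15, 2002.

15 October 2002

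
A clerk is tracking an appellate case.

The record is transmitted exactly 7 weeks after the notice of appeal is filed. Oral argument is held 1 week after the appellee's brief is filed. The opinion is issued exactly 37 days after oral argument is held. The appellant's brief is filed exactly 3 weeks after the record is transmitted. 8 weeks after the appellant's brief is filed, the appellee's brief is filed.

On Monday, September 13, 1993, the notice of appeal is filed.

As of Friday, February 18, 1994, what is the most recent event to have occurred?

Oral argument is held

The notice of appeal is filed: Sep 13, 1993.
The record is transmitted: Sep 13, 1993 + 7 weeks = Nov 1, 1993.
The appellant's brief is filed: Nov 1, 1993 + 3 weeks = Nov 22, 1993.
The appellee's brief is filed: Nov 22, 1993 + 8 weeks = Jan 17, 1994.
Oral argument is held: Jan 17, 1994 + 1 week = Jan 24, 1994.
The opinion is issued: Jan 24, 1994 + 37 days = Mar 2, 1994.
Feb 18, 1994 falls between when oral argument is held (Jan 24, 1994) and when the opinion is issued (Mar 2, 1994).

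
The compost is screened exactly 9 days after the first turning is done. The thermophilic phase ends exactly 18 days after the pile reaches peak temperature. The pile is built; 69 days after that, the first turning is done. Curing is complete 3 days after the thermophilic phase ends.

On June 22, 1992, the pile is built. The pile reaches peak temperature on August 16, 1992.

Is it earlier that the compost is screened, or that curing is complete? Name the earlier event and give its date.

The pile is built: Jun 22, 1992.
The first turning is done: Jun 22, 1992 + 69 days = Aug 30, 1992.
The compost is screened: Aug 30, 1992 + 9 days = Sep 8, 1992.
The pile reaches peak temperature: Aug 16, 1992.
The thermophilic phase ends: Aug 16, 1992 + 18 days = Sep 3, 1992.
Curing is complete: Sep 3, 1992 + 3 days = Sep 6, 1992.
Comparing: the compost is screened on Sep 8, 1992 vs curing is complete on Sep 6, 1992. Earlier: curing is complete.

Curing is complete — September 6, 1992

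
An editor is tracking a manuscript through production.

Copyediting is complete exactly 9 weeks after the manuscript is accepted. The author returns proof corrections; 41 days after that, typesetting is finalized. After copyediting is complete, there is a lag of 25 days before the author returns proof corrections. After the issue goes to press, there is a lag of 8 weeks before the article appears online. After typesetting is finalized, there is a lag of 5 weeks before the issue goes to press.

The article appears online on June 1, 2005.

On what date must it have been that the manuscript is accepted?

The article appears online: Jun 1, 2005.
The issue goes to press: Jun 1, 2005 − 8 weeks = Apr 6, 2005.
Typesetting is finalized: Apr 6, 2005 − 5 weeks = Mar 2, 2005.
The author returns proof corrections: Mar 2, 2005 − 41 days = Jan 20, 2005.
Copyediting is complete: Jan 20, 2005 − 25 days = Dec 26, 2004.
The manuscript is accepted: Dec 26, 2004 − 9 weeks = Oct 24, 2004.

October 24, 2004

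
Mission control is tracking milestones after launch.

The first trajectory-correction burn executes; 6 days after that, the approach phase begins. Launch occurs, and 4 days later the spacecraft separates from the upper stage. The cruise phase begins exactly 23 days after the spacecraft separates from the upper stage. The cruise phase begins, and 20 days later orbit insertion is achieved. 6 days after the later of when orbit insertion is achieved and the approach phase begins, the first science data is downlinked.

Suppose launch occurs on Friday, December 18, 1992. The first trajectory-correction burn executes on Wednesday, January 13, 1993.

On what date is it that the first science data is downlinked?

Tuesday, February 9, 1993

Launch occurs: Dec 18, 1992.
The spacecraft separates from the upper stage: Dec 18, 1992 + 4 days = Dec 22, 1992.
The cruise phase begins: Dec 22, 1992 + 23 days = Jan 14, 1993.
Orbit insertion is achieved: Jan 14, 1993 + 20 days = Feb 3, 1993.
The first trajectory-correction burn executes: Jan 13, 1993.
The approach phase begins: Jan 13, 1993 + 6 days = Jan 19, 1993.
Both prerequisites met — orbit insertion is achieved (Feb 3, 1993), the approach phase begins (Jan 19, 1993); the later is Feb 3, 1993.
The first science data is downlinked: Feb 3, 1993 + 6 days = Feb 9, 1993.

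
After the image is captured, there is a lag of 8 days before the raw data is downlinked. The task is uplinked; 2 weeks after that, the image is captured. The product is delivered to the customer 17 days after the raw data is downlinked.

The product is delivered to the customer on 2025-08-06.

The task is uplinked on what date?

2025-06-28

The product is delivered to the customer: Aug 6, 2025.
The raw data is downlinked: Aug 6, 2025 − 17 days = Jul 20, 2025.
The image is captured: Jul 20, 2025 − 8 days = Jul 12, 2025.
The task is uplinked: Jul 12, 2025 − 2 weeks = Jun 28, 2025.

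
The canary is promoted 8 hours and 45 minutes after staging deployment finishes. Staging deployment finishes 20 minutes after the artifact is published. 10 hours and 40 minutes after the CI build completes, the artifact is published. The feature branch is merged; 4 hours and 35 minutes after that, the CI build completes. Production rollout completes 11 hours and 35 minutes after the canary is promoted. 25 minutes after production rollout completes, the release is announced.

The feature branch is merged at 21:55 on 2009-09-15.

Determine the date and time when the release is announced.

10:15 on 2009-09-17

The feature branch is merged: 21:55 Sep 15, 2009.
The CI build completes: 21:55 Sep 15, 2009 + 4h35m = 02:30 Sep 16, 2009.
The artifact is published: 02:30 Sep 16, 2009 + 10h40m = 13:10 Sep 16, 2009.
Staging deployment finishes: 13:10 Sep 16, 2009 + 20m = 13:30 Sep 16, 2009.
The canary is promoted: 13:30 Sep 16, 2009 + 8h45m = 22:15 Sep 16, 2009.
Production rollout completes: 22:15 Sep 16, 2009 + 11h35m = 09:50 Sep 17, 2009.
The release is announced: 09:50 Sep 17, 2009 + 25m = 10:15 Sep 17, 2009.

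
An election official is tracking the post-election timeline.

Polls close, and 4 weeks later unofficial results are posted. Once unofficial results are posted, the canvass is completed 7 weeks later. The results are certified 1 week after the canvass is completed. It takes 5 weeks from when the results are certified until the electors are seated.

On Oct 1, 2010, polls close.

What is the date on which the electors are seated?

Polls close: Oct 1, 2010.
Unofficial results are posted: Oct 1, 2010 + 4 weeks = Oct 29, 2010.
The canvass is completed: Oct 29, 2010 + 7 weeks = Dec 17, 2010.
The results are certified: Dec 17, 2010 + 1 week = Dec 24, 2010.
The electors are seated: Dec 24, 2010 + 5 weeks = Jan 28, 2011.

Jan 28, 2011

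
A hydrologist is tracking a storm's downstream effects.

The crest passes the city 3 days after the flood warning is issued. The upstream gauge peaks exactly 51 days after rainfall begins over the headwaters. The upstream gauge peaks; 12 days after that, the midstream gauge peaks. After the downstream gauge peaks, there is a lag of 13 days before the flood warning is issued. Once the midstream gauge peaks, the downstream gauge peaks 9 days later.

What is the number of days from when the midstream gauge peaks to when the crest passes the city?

Causal path: the midstream gauge peaks → the downstream gauge peaks → the flood warning is issued → the crest passes the city.
Total delay along the path: 9 + 13 + 3 = 25 days.

25 days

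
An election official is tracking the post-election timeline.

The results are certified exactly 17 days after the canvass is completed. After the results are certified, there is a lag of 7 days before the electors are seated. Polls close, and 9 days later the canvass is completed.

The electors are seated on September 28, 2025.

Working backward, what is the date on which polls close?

The electors are seated: Sep 28, 2025.
The results are certified: Sep 28, 2025 − 7 days = Sep 21, 2025.
The canvass is completed: Sep 21, 2025 − 17 days = Sep 4, 2025.
Polls close: Sep 4, 2025 − 9 days = Aug 26, 2025.

August 26, 2025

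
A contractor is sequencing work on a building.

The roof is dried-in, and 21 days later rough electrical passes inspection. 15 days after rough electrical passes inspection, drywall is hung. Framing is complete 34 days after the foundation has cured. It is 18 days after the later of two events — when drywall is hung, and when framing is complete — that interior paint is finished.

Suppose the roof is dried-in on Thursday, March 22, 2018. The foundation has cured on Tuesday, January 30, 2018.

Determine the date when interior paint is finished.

Tuesday, May 15, 2018

The roof is dried-in: Mar 22, 2018.
Rough electrical passes inspection: Mar 22, 2018 + 21 days = Apr 12, 2018.
Drywall is hung: Apr 12, 2018 + 15 days = Apr 27, 2018.
The foundation has cured: Jan 30, 2018.
Framing is complete: Jan 30, 2018 + 34 days = Mar 5, 2018.
Both prerequisites met — drywall is hung (Apr 27, 2018), framing is complete (Mar 5, 2018); the later is Apr 27, 2018.
Interior paint is finished: Apr 27, 2018 + 18 days = May 15, 2018.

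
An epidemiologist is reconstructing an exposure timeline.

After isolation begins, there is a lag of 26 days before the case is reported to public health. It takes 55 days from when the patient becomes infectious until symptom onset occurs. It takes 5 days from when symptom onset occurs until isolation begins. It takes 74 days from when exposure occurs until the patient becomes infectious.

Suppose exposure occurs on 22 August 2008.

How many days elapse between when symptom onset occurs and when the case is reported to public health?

31 days

Causal path: symptom onset occurs → isolation begins → the case is reported to public health.
Total delay along the path: 5 + 26 = 31 days.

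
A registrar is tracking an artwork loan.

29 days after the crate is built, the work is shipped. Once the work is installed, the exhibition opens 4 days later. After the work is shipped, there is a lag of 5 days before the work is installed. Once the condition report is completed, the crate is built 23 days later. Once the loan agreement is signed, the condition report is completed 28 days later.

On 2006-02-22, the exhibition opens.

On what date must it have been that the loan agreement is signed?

2005-11-25

The exhibition opens: Feb 22, 2006.
The work is installed: Feb 22, 2006 − 4 days = Feb 18, 2006.
The work is shipped: Feb 18, 2006 − 5 days = Feb 13, 2006.
The crate is built: Feb 13, 2006 − 29 days = Jan 15, 2006.
The condition report is completed: Jan 15, 2006 − 23 days = Dec 23, 2005.
The loan agreement is signed: Dec 23, 2005 − 28 days = Nov 25, 2005.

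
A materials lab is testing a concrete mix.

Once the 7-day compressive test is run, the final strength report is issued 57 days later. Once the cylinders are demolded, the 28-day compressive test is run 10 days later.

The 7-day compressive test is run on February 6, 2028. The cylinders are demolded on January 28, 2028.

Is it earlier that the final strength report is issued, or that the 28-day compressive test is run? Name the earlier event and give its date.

The 7-day compressive test is run: Feb 6, 2028.
The final strength report is issued: Feb 6, 2028 + 57 days = Apr 3, 2028.
The cylinders are demolded: Jan 28, 2028.
The 28-day compressive test is run: Jan 28, 2028 + 10 days = Feb 7, 2028.
Comparing: the final strength report is issued on Apr 3, 2028 vs the 28-day compressive test is run on Feb 7, 2028. Earlier: the 28-day compressive test is run.

The 28-day compressive test is run — February 7, 2028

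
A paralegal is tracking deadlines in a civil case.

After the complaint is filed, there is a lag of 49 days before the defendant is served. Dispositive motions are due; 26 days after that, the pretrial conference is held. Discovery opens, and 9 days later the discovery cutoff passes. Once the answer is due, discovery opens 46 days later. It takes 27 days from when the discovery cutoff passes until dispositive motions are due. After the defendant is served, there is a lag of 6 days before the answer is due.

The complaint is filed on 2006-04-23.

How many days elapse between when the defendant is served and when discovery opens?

Causal path: the defendant is served → the answer is due → discovery opens.
Total delay along the path: 6 + 46 = 52 days.

52 days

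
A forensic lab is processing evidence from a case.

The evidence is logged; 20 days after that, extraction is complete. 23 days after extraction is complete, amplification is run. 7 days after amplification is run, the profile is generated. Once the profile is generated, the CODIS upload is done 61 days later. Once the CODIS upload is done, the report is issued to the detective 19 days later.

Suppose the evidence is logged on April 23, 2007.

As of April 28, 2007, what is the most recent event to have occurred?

The evidence is logged: Apr 23, 2007.
Extraction is complete: Apr 23, 2007 + 20 days = May 13, 2007.
Amplification is run: May 13, 2007 + 23 days = Jun 5, 2007.
The profile is generated: Jun 5, 2007 + 7 days = Jun 12, 2007.
The CODIS upload is done: Jun 12, 2007 + 61 days = Aug 12, 2007.
The report is issued to the detective: Aug 12, 2007 + 19 days = Aug 31, 2007.
Apr 28, 2007 falls between when the evidence is logged (Apr 23, 2007) and when extraction is complete (May 13, 2007).

The evidence is logged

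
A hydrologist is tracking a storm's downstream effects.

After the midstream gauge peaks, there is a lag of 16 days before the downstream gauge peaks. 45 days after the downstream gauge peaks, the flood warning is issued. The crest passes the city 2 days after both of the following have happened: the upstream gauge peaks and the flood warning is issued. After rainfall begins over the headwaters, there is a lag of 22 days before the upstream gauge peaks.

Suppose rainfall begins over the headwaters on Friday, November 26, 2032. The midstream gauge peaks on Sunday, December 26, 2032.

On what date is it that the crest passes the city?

Rainfall begins over the headwaters: Nov 26, 2032.
The upstream gauge peaks: Nov 26, 2032 + 22 days = Dec 18, 2032.
The midstream gauge peaks: Dec 26, 2032.
The downstream gauge peaks: Dec 26, 2032 + 16 days = Jan 11, 2033.
The flood warning is issued: Jan 11, 2033 + 45 days = Feb 25, 2033.
Both prerequisites met — the upstream gauge peaks (Dec 18, 2032), the flood warning is issued (Feb 25, 2033); the later is Feb 25, 2033.
The crest passes the city: Feb 25, 2033 + 2 days = Feb 27, 2033.

Sunday, February 27, 2033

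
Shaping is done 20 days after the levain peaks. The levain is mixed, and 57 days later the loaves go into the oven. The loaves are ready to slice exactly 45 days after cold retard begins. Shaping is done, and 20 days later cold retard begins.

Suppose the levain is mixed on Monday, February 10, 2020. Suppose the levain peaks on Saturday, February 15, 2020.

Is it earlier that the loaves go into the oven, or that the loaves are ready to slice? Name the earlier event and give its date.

The loaves go into the oven — Tuesday, April 7, 2020

The levain is mixed: Feb 10, 2020.
The loaves go into the oven: Feb 10, 2020 + 57 days = Apr 7, 2020.
The levain peaks: Feb 15, 2020.
Shaping is done: Feb 15, 2020 + 20 days = Mar 6, 2020.
Cold retard begins: Mar 6, 2020 + 20 days = Mar 26, 2020.
The loaves are ready to slice: Mar 26, 2020 + 45 days = May 10, 2020.
Comparing: the loaves go into the oven on Apr 7, 2020 vs the loaves are ready to slice on May 10, 2020. Earlier: the loaves go into the oven.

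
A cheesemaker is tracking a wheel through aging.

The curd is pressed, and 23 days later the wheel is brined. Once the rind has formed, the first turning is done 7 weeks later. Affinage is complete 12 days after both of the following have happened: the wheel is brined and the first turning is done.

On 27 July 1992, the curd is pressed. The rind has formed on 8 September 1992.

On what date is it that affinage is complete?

8 November 1992

The curd is pressed: Jul 27, 1992.
The wheel is brined: Jul 27, 1992 + 23 days = Aug 19, 1992.
The rind has formed: Sep 8, 1992.
The first turning is done: Sep 8, 1992 + 7 weeks = Oct 27, 1992.
Both prerequisites met — the wheel is brined (Aug 19, 1992), the first turning is done (Oct 27, 1992); the later is Oct 27, 1992.
Affinage is complete: Oct 27, 1992 + 12 days = Nov 8, 1992.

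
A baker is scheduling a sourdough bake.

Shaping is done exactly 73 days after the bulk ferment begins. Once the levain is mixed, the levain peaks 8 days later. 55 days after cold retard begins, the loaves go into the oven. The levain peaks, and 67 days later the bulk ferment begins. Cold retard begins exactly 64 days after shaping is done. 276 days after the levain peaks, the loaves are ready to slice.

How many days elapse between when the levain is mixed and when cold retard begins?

212 days

Causal path: the levain is mixed → the levain peaks → the bulk ferment begins → shaping is done → cold retard begins.
Total delay along the path: 8 + 67 + 73 + 64 = 212 days.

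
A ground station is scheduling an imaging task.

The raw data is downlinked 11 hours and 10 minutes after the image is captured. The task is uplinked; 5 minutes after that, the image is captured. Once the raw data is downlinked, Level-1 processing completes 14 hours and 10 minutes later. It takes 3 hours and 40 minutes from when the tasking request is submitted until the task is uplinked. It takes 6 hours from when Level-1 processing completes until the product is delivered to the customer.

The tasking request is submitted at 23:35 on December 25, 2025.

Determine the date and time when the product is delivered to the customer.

The tasking request is submitted: 23:35 Dec 25, 2025.
The task is uplinked: 23:35 Dec 25, 2025 + 3h40m = 03:15 Dec 26, 2025.
The image is captured: 03:15 Dec 26, 2025 + 5m = 03:20 Dec 26, 2025.
The raw data is downlinked: 03:20 Dec 26, 2025 + 11h10m = 14:30 Dec 26, 2025.
Level-1 processing completes: 14:30 Dec 26, 2025 + 14h10m = 04:40 Dec 27, 2025.
The product is delivered to the customer: 04:40 Dec 27, 2025 + 6h = 10:40 Dec 27, 2025.

10:40 on December 27, 2025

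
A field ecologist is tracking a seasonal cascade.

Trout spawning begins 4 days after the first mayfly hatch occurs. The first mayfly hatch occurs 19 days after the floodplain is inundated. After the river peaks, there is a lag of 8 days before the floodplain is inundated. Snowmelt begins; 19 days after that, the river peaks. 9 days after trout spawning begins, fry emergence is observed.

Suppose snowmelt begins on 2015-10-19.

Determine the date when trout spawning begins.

2015-12-08

Snowmelt begins: Oct 19, 2015.
The river peaks: Oct 19, 2015 + 19 days = Nov 7, 2015.
The floodplain is inundated: Nov 7, 2015 + 8 days = Nov 15, 2015.
The first mayfly hatch occurs: Nov 15, 2015 + 19 days = Dec 4, 2015.
Trout spawning begins: Dec 4, 2015 + 4 days = Dec 8, 2015.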